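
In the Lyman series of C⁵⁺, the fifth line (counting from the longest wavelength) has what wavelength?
2.60361 nm

The lines of a series are numbered from the longest wavelength (smallest ΔE) outward; the fifth line is the transition from n = n_f + 5 to n_f.
The Lyman series has all transitions ending at n_f = 1.

For C⁵⁺ (Z = 6), the fifth line (ε-line) is the jump from n = 6 to n = 1:
E_6 = -13.6057 × 6² / 6² = -13.6057000 eV
E_1 = -13.6057 × 6² / 1² = -489.8052000 eV
ΔE = E_6 - E_1 = 476.1995000 eV

λ = hc/E = 1239.84 eV·nm / 476.1995000 eV
λ = 2.60361 nm

This is the ε-line of the Lyman series in C⁵⁺.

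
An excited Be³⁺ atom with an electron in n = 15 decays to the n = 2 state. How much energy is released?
53.4553 eV

The energy levels are E_n = -13.6057 Z² eV / n².

Energy at n = 15: E_15 = -13.6057 × 4² / 15² = -0.9675164 eV
Energy at n = 2: E_2 = -13.6057 × 4² / 2² = -54.4228000 eV

For emission (electron falling to lower state), the photon energy is:
E_photon = E_15 - E_2 = |-0.9675164 - (-54.4228000)|
E_photon = 53.4553 eV

This energy is carried away by the emitted photon.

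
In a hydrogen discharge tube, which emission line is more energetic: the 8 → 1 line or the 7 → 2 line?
8 → 1

Calculate the energy for each transition:

Transition 8 → 1:
ΔE₁ = |E_1 - E_8| = |-13.6057/1² - (-13.6057/8²)|
ΔE₁ = |-13.6057000000 - (-0.2125890625)| = 13.3931109 eV

Transition 7 → 2:
ΔE₂ = |E_2 - E_7| = |-13.6057/2² - (-13.6057/7²)|
ΔE₂ = |-3.4014250000 - (-0.2776673469)| = 3.1237577 eV

Since 13.3931109 eV > 3.1237577 eV, the transition 8 → 1 emits the more energetic photon.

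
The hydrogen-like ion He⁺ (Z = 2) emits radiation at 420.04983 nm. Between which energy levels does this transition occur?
n = 11 → n = 4

First, find the photon energy from the wavelength (hc = 1239.84 eV·nm):
E = hc/λ = 1239.84 eV·nm / 420.04983 nm = 2.9516498 eV

The energy levels of He⁺ satisfy E_n = -13.6057 × 2² / n² eV, so an emission n_i → n_f releases
ΔE = 13.6057 × 2² × (1/n_f² − 1/n_i²) eV.

Setting ΔE equal to the photon energy:
1/n_f² − 1/n_i² = 2.9516498 / (13.6057 × 2²) = 0.054235537

Since 1/n_i² must be positive, we need 1/n_f² > 0.054235537, i.e. n_f ≤ 4. For each allowed n_f, solve n_i = (1/n_f² − 0.054235537)^(−1/2) and check whether it is a whole number:
  n_f = 1: 1/n_i² = 1.000000000 − 0.054235537 = 0.945764463 → n_i = 1.028  (not an integer) ✗
  n_f = 2: 1/n_i² = 0.250000000 − 0.054235537 = 0.195764463 → n_i = 2.260  (not an integer) ✗
  n_f = 3: 1/n_i² = 0.111111111 − 0.054235537 = 0.056875574 → n_i = 4.193  (not an integer) ✗
  n_f = 4: 1/n_i² = 0.062500000 − 0.054235537 = 0.008264463 → n_i = 11.000  → integer, n_i = 11 ✓

Only n_f = 4 gives an integer upper level, n_i = 11.

The transition is from n = 11 to n = 4 (emission).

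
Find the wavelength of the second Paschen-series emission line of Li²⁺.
142.39 nm

The lines of a series are numbered from the longest wavelength (smallest ΔE) outward; the second line is the transition from n = n_f + 2 to n_f.
The Paschen series has all transitions ending at n_f = 3.

For Li²⁺ (Z = 3), the second line (β-line) is the jump from n = 5 to n = 3:
E_5 = -13.6057 × 3² / 5² = -4.898052 eV
E_3 = -13.6057 × 3² / 3² = -13.605700 eV
ΔE = E_5 - E_3 = 8.707648 eV

λ = hc/E = 1239.84 eV·nm / 8.707648 eV
λ = 142.39 nm

This is the β-line of the Paschen series in Li²⁺.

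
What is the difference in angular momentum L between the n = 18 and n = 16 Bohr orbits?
2.1091e-34 J·s (or 2ℏ)

In the Bohr model, L_n = nℏ where ℏ = 1.054572e-34 J·s.

L_18 = 18ℏ = 1.898230e-33 J·s
L_16 = 16ℏ = 1.687315e-33 J·s

ΔL = L_18 - L_16 = (18 - 16)ℏ = 2ℏ
ΔL = 2 × 1.054572e-34 J·s = 2.1091e-34 J·s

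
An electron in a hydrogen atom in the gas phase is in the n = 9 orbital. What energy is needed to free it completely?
0.168 eV

The ionization energy is the energy needed to remove the electron completely (n → ∞).

For hydrogen, E_n = -13.6057 eV / n².

At n = 9: E_9 = -13.6057 / 9² = -0.167972 eV
At n = ∞: E_∞ = 0 eV

Ionization energy = E_∞ - E_9 = 0 - (-0.167972) = 0.167972 eV
Ionization energy ≈ 0.168 eV

This is also called the binding energy of the electron in state n = 9.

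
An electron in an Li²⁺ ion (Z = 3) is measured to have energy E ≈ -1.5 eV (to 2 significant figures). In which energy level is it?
n = 9

The exact energy levels follow E_n = -13.6057 Z² / n² eV with Z = 3.

The measured value (-1.5 eV) is reported to only 2 significant figures, so we must test candidate n values and see which one matches to that precision.

Candidate energies:
  n = 7:  E = -13.6057 × 3² / 7² = -2.49901 eV
  n = 8:  E = -13.6057 × 3² / 8² = -1.91330 eV
  n = 9:  E = -13.6057 × 3² / 9² = -1.51174 eV  ← matches
  n = 10:  E = -13.6057 × 3² / 10² = -1.22451 eV
  n = 11:  E = -13.6057 × 3² / 11² = -1.01199 eV

Checking against the measurement of -1.5 eV (2 sig figs), only n = 9 agrees:
E_9 = -1.51174 eV, which rounds to -1.5 eV ✓

Therefore n = 9.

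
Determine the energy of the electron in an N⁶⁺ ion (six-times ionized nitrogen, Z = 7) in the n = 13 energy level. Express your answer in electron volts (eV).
-3.94485 eV

The energy levels of a hydrogen-like atom are given by:
E_n = -13.6057 Z² / n² eV  (with Z = 7 for N⁶⁺)

For n = 13:
E_13 = -13.6057 × 7² / 13²
E_13 = -13.6057 × 49 / 169
E_13 = -3.94485 eV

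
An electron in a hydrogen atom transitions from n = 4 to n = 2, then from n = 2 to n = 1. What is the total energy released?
12.76 eV

The energy levels of hydrogen are E_n = -13.6057 / n² eV.

First transition (4 → 2):
ΔE₁ = |E_2 - E_4|
ΔE₁ = |-3.40142500 - (-0.85035625)| = 2.55107 eV

Second transition (2 → 1):
ΔE₂ = |E_1 - E_2|
ΔE₂ = |-13.60570000 - (-3.40142500)| = 10.20428 eV

Total energy released:
E_total = ΔE₁ + ΔE₂ = 2.55107 + 10.20428 = 12.76 eV

Note: This equals the direct transition 4 → 1: 12.76 eV ✓
Energy is conserved regardless of the path taken.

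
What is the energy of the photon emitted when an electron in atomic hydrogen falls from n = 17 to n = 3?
1.4647 eV

The energy levels are E_n = -13.6057 eV / n².

Energy at n = 17: E_17 = -13.6057 / 17² = -0.0470785 eV
Energy at n = 3: E_3 = -13.6057 / 3² = -1.5117444 eV

For emission (electron falling to lower state), the photon energy is:
E_photon = E_17 - E_3 = |-0.0470785 - (-1.5117444)|
E_photon = 1.4647 eV

This energy is carried away by the emitted photon.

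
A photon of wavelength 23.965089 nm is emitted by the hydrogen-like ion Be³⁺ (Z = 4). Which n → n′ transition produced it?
n = 9 → n = 2

First, find the photon energy from the wavelength (hc = 1239.84 eV·nm):
E = hc/λ = 1239.84 eV·nm / 23.965089 nm = 51.735255 eV

The energy levels of Be³⁺ satisfy E_n = -13.6057 × 4² / n² eV, so an emission n_i → n_f releases
ΔE = 13.6057 × 4² × (1/n_f² − 1/n_i²) eV.

Setting ΔE equal to the photon energy:
1/n_f² − 1/n_i² = 51.735255 / (13.6057 × 4²) = 0.23765432

Since 1/n_i² must be positive, we need 1/n_f² > 0.23765432, i.e. n_f ≤ 2. For each allowed n_f, solve n_i = (1/n_f² − 0.23765432)^(−1/2) and check whether it is a whole number:
  n_f = 1: 1/n_i² = 1.00000000 − 0.23765432 = 0.76234568 → n_i = 1.145  (not an integer) ✗
  n_f = 2: 1/n_i² = 0.25000000 − 0.23765432 = 0.01234568 → n_i = 9.000  → integer, n_i = 9 ✓

Only n_f = 2 gives an integer upper level, n_i = 9.

The transition is from n = 9 to n = 2 (emission).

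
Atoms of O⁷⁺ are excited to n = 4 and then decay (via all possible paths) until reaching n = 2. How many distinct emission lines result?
3

The electron can occupy levels n = 2, 3, ..., 4 during de-excitation — that is m = 4 - 2 + 1 = 3 distinct levels.

The number of distinct spectral lines equals the number of ways to choose 2 of these m levels (each pair gives one possible emission transition):

Number of lines = m(m-1)/2 = 3×2/2 = 3

These correspond to all possible transitions between the 3 levels:
4 → 3, 4 → 2, 3 → 2

Each transition produces a photon with a unique energy (and thus wavelength). This count does not depend on Z.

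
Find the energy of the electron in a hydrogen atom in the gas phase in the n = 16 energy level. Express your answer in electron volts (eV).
-0.0531 eV

The energy levels of a hydrogen-like atom are given by:
E_n = -13.6057 eV / n²

For n = 16:
E_16 = -13.6057 eV / 16²
E_16 = -13.6057 eV / 256
E_16 = -0.0531 eV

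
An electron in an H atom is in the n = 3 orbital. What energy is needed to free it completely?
1.51174 eV

The ionization energy is the energy needed to remove the electron completely (n → ∞).

For hydrogen, E_n = -13.6057 eV / n².

At n = 3: E_3 = -13.6057 / 3² = -1.51174444 eV
At n = ∞: E_∞ = 0 eV

Ionization energy = E_∞ - E_3 = 0 - (-1.51174444) = 1.51174444 eV
Ionization energy ≈ 1.51174 eV

This is also called the binding energy of the electron in state n = 3.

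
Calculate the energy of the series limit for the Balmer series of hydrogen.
3.4014 eV

The series limit corresponds to the transition from n = ∞ to n = 2.
This is the highest energy (shortest wavelength) transition in the Balmer series.

E_∞ = 0 eV
E_2 = -13.6057 / 2² = -3.4014 eV

Energy at series limit:
ΔE = E_∞ - E_2 = 0 - (-3.4014) = 3.4014 eV

This energy equals the ionization energy from the n = 2 state of hydrogen.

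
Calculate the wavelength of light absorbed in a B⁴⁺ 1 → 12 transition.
3.67055 nm

First, find the transition energy using E_n = -13.6057 Z² / n² eV:
E_1 = -13.6057 × 5² / 1² = -340.1425000 eV
E_12 = -13.6057 × 5² / 12² = -2.3621007 eV

Photon energy: |ΔE| = |E_12 - E_1| = 337.7803993 eV

Convert to wavelength using E = hc/λ with hc = 1239.84 eV·nm:
λ = hc/E = 1239.84 eV·nm / 337.7803993 eV
λ = 3.67055 nm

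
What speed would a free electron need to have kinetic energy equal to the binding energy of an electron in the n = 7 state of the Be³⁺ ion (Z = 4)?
1.2501e+06 m/s (or 0.41699% of c)

The binding energy at n = 7 for Be³⁺ is:
E_7 = -13.6057 × 4²/7² = -4.4426776 eV
|E_7| = 4.4426776 eV

Convert to Joules:
KE = 4.4426776 eV × (1.602177 × 10⁻¹⁹ J/eV) = 7.117956e-19 J

Using KE = ½mv²:
v = √(2·KE/m_e)
v = √(2 × 7.117956e-19 J / 9.10938 × 10⁻³¹ kg)
v = 1.2501e+06 m/s

This is approximately 0.41699% the speed of light.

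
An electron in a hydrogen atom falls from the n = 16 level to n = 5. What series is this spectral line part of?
Pfund series

The spectral series in hydrogen are named based on the final (lower) energy level:
- Lyman series: n_final = 1 (ultraviolet)
- Balmer series: n_final = 2 (visible/near-UV)
- Paschen series: n_final = 3 (infrared)
- Brackett series: n_final = 4 (infrared)
- Pfund series: n_final = 5 (far infrared)

Since this transition ends at n = 5, it belongs to the Pfund series.

For reference, this 16 → 5 line has photon energy
ΔE = 13.6057 eV × (1/5² - 1/16²) = 0.4910807344 eV,
corresponding to wavelength λ = hc/ΔE = 1239.84 eV·nm / 0.4910807344 eV = 2524.7172 nm in the far infrared region.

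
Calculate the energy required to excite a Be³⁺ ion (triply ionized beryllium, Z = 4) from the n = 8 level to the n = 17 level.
2.6482 eV

The energy levels of a hydrogen-like atom are E_n = -13.6057 Z² eV / n².

Energy at n = 8: E_8 = -13.6057 × 4² / 8² = -3.4014250 eV
Energy at n = 17: E_17 = -13.6057 × 4² / 17² = -0.7532567 eV

The excitation energy is the difference:
ΔE = E_17 - E_8
ΔE = -0.7532567 - (-3.4014250)
ΔE = 2.6482 eV

Since this is positive, energy must be absorbed (photon absorption).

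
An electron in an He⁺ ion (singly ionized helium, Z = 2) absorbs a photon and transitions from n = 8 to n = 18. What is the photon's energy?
0.68 eV

The energy levels of a hydrogen-like atom are E_n = -13.6057 Z² eV / n².

Energy at n = 8: E_8 = -13.6057 × 2² / 8² = -0.85036 eV
Energy at n = 18: E_18 = -13.6057 × 2² / 18² = -0.16797 eV

The excitation energy is the difference:
ΔE = E_18 - E_8
ΔE = -0.16797 - (-0.85036)
ΔE = 0.68 eV

Since this is positive, energy must be absorbed (photon absorption).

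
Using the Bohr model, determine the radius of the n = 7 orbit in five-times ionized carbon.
0.432161 nm (or 4.321614 Å)

The Bohr radius formula is:
r_n = n² a₀ / Z

where a₀ = 0.052917721 nm is the Bohr radius.

For C⁵⁺ (Z = 6) at n = 7:
r_7 = 7² × 0.052917721 nm / 6
r_7 = 49 × 0.052917721 nm / 6
r_7 = 2.5929683 nm / 6
r_7 = 0.432161 nm

The electron orbits at approximately 0.432161 nm from the nucleus.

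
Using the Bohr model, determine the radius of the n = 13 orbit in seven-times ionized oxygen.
1.1179 nm (or 11.1789 Å)

The Bohr radius formula is:
r_n = n² a₀ / Z

where a₀ = 0.0529177 nm is the Bohr radius.

For O⁷⁺ (Z = 8) at n = 13:
r_13 = 13² × 0.0529177 nm / 8
r_13 = 169 × 0.0529177 nm / 8
r_13 = 8.94309 nm / 8
r_13 = 1.1179 nm

The electron orbits at approximately 1.1179 nm from the nucleus.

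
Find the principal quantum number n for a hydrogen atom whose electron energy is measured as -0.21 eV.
n = 8

The exact energy levels follow E_n = -13.6057 eV / n².

The measured value (-0.21 eV) is reported to only 2 significant figures, so we must test candidate n values and see which one matches to that precision.

Candidate energies:
  n = 6:  E = -13.6057/6² = -0.37794 eV
  n = 7:  E = -13.6057/7² = -0.27767 eV
  n = 8:  E = -13.6057/8² = -0.21259 eV  ← matches
  n = 9:  E = -13.6057/9² = -0.16797 eV
  n = 10:  E = -13.6057/10² = -0.13606 eV

Checking against the measurement of -0.21 eV (2 sig figs), only n = 8 agrees:
E_8 = -0.21259 eV, which rounds to -0.21 eV ✓

Therefore n = 8.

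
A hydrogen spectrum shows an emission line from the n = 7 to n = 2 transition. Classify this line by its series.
Balmer series

The spectral series in hydrogen are named based on the final (lower) energy level:
- Lyman series: n_final = 1 (ultraviolet)
- Balmer series: n_final = 2 (visible/near-UV)
- Paschen series: n_final = 3 (infrared)
- Brackett series: n_final = 4 (infrared)
- Pfund series: n_final = 5 (far infrared)

Since this transition ends at n = 2, it belongs to the Balmer series.

For reference, this 7 → 2 line has photon energy
ΔE = 13.6057 eV × (1/2² - 1/7²) = 3.1237576531 eV,
corresponding to wavelength λ = hc/ΔE = 1239.84 eV·nm / 3.1237576531 eV = 396.906591 nm in the visible/near-UV region.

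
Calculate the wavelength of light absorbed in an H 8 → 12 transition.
10497.7743 nm

First, find the transition energy using E_n = -13.6057 / n² eV:
E_8 = -13.6057 / 8² = -0.21258906250 eV
E_12 = -13.6057 / 12² = -0.09448402778 eV

Photon energy: |ΔE| = |E_12 - E_8| = 0.11810503472 eV

Convert to wavelength using E = hc/λ with hc = 1239.84 eV·nm:
λ = hc/E = 1239.84 eV·nm / 0.11810503472 eV
λ = 10497.7743 nm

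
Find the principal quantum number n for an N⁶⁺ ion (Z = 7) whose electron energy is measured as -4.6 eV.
n = 12

The exact energy levels follow E_n = -13.6057 Z² / n² eV with Z = 7.

The measured value (-4.6 eV) is reported to only 2 significant figures, so we must test candidate n values and see which one matches to that precision.

Candidate energies:
  n = 10:  E = -13.6057 × 7² / 10² = -6.66679 eV
  n = 11:  E = -13.6057 × 7² / 11² = -5.50975 eV
  n = 12:  E = -13.6057 × 7² / 12² = -4.62972 eV  ← matches
  n = 13:  E = -13.6057 × 7² / 13² = -3.94485 eV
  n = 14:  E = -13.6057 × 7² / 14² = -3.40143 eV

Checking against the measurement of -4.6 eV (2 sig figs), only n = 12 agrees:
E_12 = -4.62972 eV, which rounds to -4.6 eV ✓

Therefore n = 12.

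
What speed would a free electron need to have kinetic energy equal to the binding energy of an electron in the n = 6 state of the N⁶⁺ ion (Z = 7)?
2.552e+06 m/s (or 0.85136% of c)

The binding energy at n = 6 for N⁶⁺ is:
E_6 = -13.6057 × 7²/6² = -18.5188694 eV
|E_6| = 18.5188694 eV

Convert to Joules:
KE = 18.5188694 eV × (1.602177 × 10⁻¹⁹ J/eV) = 2.96705e-18 J

Using KE = ½mv²:
v = √(2·KE/m_e)
v = √(2 × 2.96705e-18 J / 9.10938 × 10⁻³¹ kg)
v = 2.552e+06 m/s

This is approximately 0.85136% the speed of light.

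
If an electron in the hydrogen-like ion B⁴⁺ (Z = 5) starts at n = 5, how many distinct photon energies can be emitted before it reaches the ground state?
10

The electron can occupy levels n = 1, 2, ..., 5 during de-excitation — that is m = 5 - 1 + 1 = 5 distinct levels.

The number of distinct spectral lines equals the number of ways to choose 2 of these m levels (each pair gives one possible emission transition):

Number of lines = m(m-1)/2 = 5×4/2 = 10

These correspond to all possible transitions between the 5 levels:
5 → 4, 5 → 3, 5 → 2, 5 → 1, 4 → 3, 4 → 2, 4 → 1, 3 → 2...

Each transition produces a photon with a unique energy (and thus wavelength). This count does not depend on Z.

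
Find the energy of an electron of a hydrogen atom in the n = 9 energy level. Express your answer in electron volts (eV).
-0.16797 eV

The energy levels of a hydrogen-like atom are given by:
E_n = -13.6057 eV / n²

For n = 9:
E_9 = -13.6057 eV / 9²
E_9 = -13.6057 eV / 81
E_9 = -0.16797 eV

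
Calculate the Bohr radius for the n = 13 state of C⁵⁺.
1.4905 nm (or 14.9052 Å)

The Bohr radius formula is:
r_n = n² a₀ / Z

where a₀ = 0.0529177 nm is the Bohr radius.

For C⁵⁺ (Z = 6) at n = 13:
r_13 = 13² × 0.0529177 nm / 6
r_13 = 169 × 0.0529177 nm / 6
r_13 = 8.94309 nm / 6
r_13 = 1.4905 nm

The electron orbits at approximately 1.4905 nm from the nucleus.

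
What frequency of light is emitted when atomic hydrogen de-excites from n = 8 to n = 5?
8.01900e+13 Hz

First, find the transition energy:
E_8 = -13.6057 / 8² = -0.212589063 eV
E_5 = -13.6057 / 5² = -0.544228000 eV
|ΔE| = |E_5 - E_8| = 0.331638937 eV

Convert to Joules: E = 0.331638937 eV × (1.602177 × 10⁻¹⁹ J/eV) = 5.3134428e-20 J

Using E = hf:
f = E/h = 5.3134428e-20 J / (6.62607 × 10⁻³⁴ J·s)
f = 8.01900e+13 Hz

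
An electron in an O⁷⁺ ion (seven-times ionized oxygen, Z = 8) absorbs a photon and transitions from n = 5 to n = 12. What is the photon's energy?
28.783614 eV

The energy levels of a hydrogen-like atom are E_n = -13.6057 Z² eV / n².

Energy at n = 5: E_5 = -13.6057 × 8² / 5² = -34.830592000 eV
Energy at n = 12: E_12 = -13.6057 × 8² / 12² = -6.046977778 eV

The excitation energy is the difference:
ΔE = E_12 - E_5
ΔE = -6.046977778 - (-34.830592000)
ΔE = 28.783614 eV

Since this is positive, energy must be absorbed (photon absorption).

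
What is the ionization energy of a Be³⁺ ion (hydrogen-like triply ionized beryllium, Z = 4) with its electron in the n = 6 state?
6.04698 eV

The ionization energy is the energy needed to remove the electron completely (n → ∞).

For a hydrogen-like ion with Z = 4, E_n = -13.6057 Z² / n² eV.

At n = 6: E_6 = -13.6057 × 4² / 6² = -6.04697778 eV
At n = ∞: E_∞ = 0 eV

Ionization energy = E_∞ - E_6 = 0 - (-6.04697778) = 6.04697778 eV
Ionization energy ≈ 6.04698 eV

This is also called the binding energy of the electron in state n = 6.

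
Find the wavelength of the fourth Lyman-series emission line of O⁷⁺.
1.48 nm

The lines of a series are numbered from the longest wavelength (smallest ΔE) outward; the fourth line is the transition from n = n_f + 4 to n_f.
The Lyman series has all transitions ending at n_f = 1.

For O⁷⁺ (Z = 8), the fourth line (δ-line) is the jump from n = 5 to n = 1:
E_5 = -13.6057 × 8² / 5² = -34.8306 eV
E_1 = -13.6057 × 8² / 1² = -870.7648 eV
ΔE = E_5 - E_1 = 835.9342 eV

λ = hc/E = 1239.84 eV·nm / 835.9342 eV
λ = 1.48 nm

This is the δ-line of the Lyman series in O⁷⁺.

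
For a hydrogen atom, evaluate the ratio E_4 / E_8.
4.000

Using E_n = -13.6057 Z² / n² eV with Z = 1:

E_4 = -13.6057 / 4² = -13.6057 / 16 = -0.850356250 eV
E_8 = -13.6057 / 8² = -13.6057 / 64 = -0.212589063 eV

The ratio is:
E_4/E_8 = (-0.850356250) / (-0.212589063)
E_4/E_8 = (-13.6057/16) / (-13.6057/64)
E_4/E_8 = 64/16
E_4/E_8 = 4.000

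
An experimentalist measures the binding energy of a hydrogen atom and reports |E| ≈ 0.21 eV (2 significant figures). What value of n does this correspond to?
n = 8

The exact energy levels follow E_n = -13.6057 eV / n².

The measured value (-0.21 eV) is reported to only 2 significant figures, so we must test candidate n values and see which one matches to that precision.

Candidate energies:
  n = 6:  E = -13.6057/6² = -0.37794 eV
  n = 7:  E = -13.6057/7² = -0.27767 eV
  n = 8:  E = -13.6057/8² = -0.21259 eV  ← matches
  n = 9:  E = -13.6057/9² = -0.16797 eV
  n = 10:  E = -13.6057/10² = -0.13606 eV

Checking against the measurement of -0.21 eV (2 sig figs), only n = 8 agrees:
E_8 = -0.21259 eV, which rounds to -0.21 eV ✓

Therefore n = 8.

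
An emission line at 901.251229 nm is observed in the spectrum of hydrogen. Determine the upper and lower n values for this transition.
n = 10 → n = 3

First, find the photon energy from the wavelength (hc = 1239.84 eV·nm):
E = hc/λ = 1239.84 eV·nm / 901.251229 nm = 1.3756874 eV

The energy levels of hydrogen satisfy E_n = -13.6057 / n² eV, so an emission n_i → n_f releases
ΔE = 13.6057 × (1/n_f² − 1/n_i²) eV.

Setting ΔE equal to the photon energy:
1/n_f² − 1/n_i² = 1.3756874 / 13.6057 = 0.10111111

Since 1/n_i² must be positive, we need 1/n_f² > 0.10111111, i.e. n_f ≤ 3. For each allowed n_f, solve n_i = (1/n_f² − 0.10111111)^(−1/2) and check whether it is a whole number:
  n_f = 1: 1/n_i² = 1.00000000 − 0.10111111 = 0.89888889 → n_i = 1.055  (not an integer) ✗
  n_f = 2: 1/n_i² = 0.25000000 − 0.10111111 = 0.14888889 → n_i = 2.592  (not an integer) ✗
  n_f = 3: 1/n_i² = 0.11111111 − 0.10111111 = 0.01000000 → n_i = 10.000  → integer, n_i = 10 ✓

Only n_f = 3 gives an integer upper level, n_i = 10.

The transition is from n = 10 to n = 3 (emission).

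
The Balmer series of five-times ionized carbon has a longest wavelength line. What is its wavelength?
18.22530 nm

The longest wavelength corresponds to the smallest energy transition in the series.
The Balmer series has all transitions ending at n_f = 2.

For C⁵⁺ (Z = 6), the first line (α-line) is the jump from n = 3 to n = 2:
E_3 = -13.6057 × 6² / 3² = -54.4228000 eV
E_2 = -13.6057 × 6² / 2² = -122.4513000 eV
ΔE = E_3 - E_2 = 68.0285000 eV

λ = hc/E = 1239.84 eV·nm / 68.0285000 eV
λ = 18.22530 nm

This is the α-line of the Balmer series in C⁵⁺.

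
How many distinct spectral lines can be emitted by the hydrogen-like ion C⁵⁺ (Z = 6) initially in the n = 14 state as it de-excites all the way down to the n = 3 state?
66

The electron can occupy levels n = 3, 4, ..., 14 during de-excitation — that is m = 14 - 3 + 1 = 12 distinct levels.

The number of distinct spectral lines equals the number of ways to choose 2 of these m levels (each pair gives one possible emission transition):

Number of lines = m(m-1)/2 = 12×11/2 = 66

These correspond to all possible transitions between the 12 levels:
14 → 13, 14 → 12, 14 → 11, 14 → 10, 14 → 9, 14 → 8, 14 → 7, 14 → 6...

Each transition produces a photon with a unique energy (and thus wavelength). This count does not depend on Z.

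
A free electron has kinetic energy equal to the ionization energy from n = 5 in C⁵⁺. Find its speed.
2.625e+06 m/s (or 0.88% of c)

The binding energy at n = 5 for C⁵⁺ is:
E_5 = -13.6057 × 6²/5² = -19.59221 eV
|E_5| = 19.59221 eV

Convert to Joules:
KE = 19.59221 eV × (1.602177 × 10⁻¹⁹ J/eV) = 3.13902e-18 J

Using KE = ½mv²:
v = √(2·KE/m_e)
v = √(2 × 3.13902e-18 J / 9.10938 × 10⁻³¹ kg)
v = 2.625e+06 m/s

This is approximately 0.88% the speed of light.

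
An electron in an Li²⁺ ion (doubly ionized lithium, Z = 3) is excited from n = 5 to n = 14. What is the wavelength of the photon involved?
290.14 nm

First, find the transition energy using E_n = -13.6057 Z² / n² eV:
E_5 = -13.6057 × 3² / 5² = -4.898052 eV
E_14 = -13.6057 × 3² / 14² = -0.624752 eV

Photon energy: |ΔE| = |E_14 - E_5| = 4.273300 eV

Convert to wavelength using E = hc/λ with hc = 1239.84 eV·nm:
λ = hc/E = 1239.84 eV·nm / 4.273300 eV
λ = 290.14 nm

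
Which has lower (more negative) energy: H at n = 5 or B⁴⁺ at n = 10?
B⁴⁺ at n = 10 (E = -3.40143 eV)

Using E_n = -13.6057 Z² / n² eV:

H (Z = 1) at n = 5:
E = -13.6057 × 1² / 5² = -13.6057 × 1 / 25 = -0.54422800 eV

B⁴⁺ (Z = 5) at n = 10:
E = -13.6057 × 5² / 10² = -13.6057 × 25 / 100 = -3.40142500 eV

Since -3.40142500 eV < -0.54422800 eV,
B⁴⁺ at n = 10 is more tightly bound (requires more energy to ionize).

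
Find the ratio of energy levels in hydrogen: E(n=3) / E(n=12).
16.000

Using E_n = -13.6057 Z² / n² eV with Z = 1:

E_3 = -13.6057 / 3² = -13.6057 / 9 = -1.511744444 eV
E_12 = -13.6057 / 12² = -13.6057 / 144 = -0.094484028 eV

The ratio is:
E_3/E_12 = (-1.511744444) / (-0.094484028)
E_3/E_12 = (-13.6057/9) / (-13.6057/144)
E_3/E_12 = 144/9
E_3/E_12 = 16.000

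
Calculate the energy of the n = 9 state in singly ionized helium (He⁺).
-0.672 eV

For hydrogen-like ions, the energy levels scale with Z²:
E_n = -13.6057 Z² / n² eV

For He⁺ (Z = 2) at n = 9:
E_9 = -13.6057 × 2² / 9²
E_9 = -13.6057 × 4 / 81
E_9 = -54.4228 / 81
E_9 = -0.672 eV

The energy is 4 times more negative than hydrogen at the same n due to the stronger nuclear charge.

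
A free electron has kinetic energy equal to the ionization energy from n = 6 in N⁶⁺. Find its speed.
2.5523e+06 m/s (or 0.85136% of c)

The binding energy at n = 6 for N⁶⁺ is:
E_6 = -13.6057 × 7²/6² = -18.5188694 eV
|E_6| = 18.5188694 eV

Convert to Joules:
KE = 18.5188694 eV × (1.602177 × 10⁻¹⁹ J/eV) = 2.967051e-18 J

Using KE = ½mv²:
v = √(2·KE/m_e)
v = √(2 × 2.967051e-18 J / 9.10938 × 10⁻³¹ kg)
v = 2.5523e+06 m/s

This is approximately 0.85136% the speed of light.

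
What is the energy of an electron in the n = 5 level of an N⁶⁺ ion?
-26.6672 eV

For hydrogen-like ions, the energy levels scale with Z²:
E_n = -13.6057 Z² / n² eV

For N⁶⁺ (Z = 7) at n = 5:
E_5 = -13.6057 × 7² / 5²
E_5 = -13.6057 × 49 / 25
E_5 = -666.6793 / 25
E_5 = -26.6672 eV

The energy is 49 times more negative than hydrogen at the same n due to the stronger nuclear charge.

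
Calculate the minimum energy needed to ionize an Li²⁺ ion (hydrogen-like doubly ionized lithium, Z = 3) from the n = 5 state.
4.8981 eV

The ionization energy is the energy needed to remove the electron completely (n → ∞).

For a hydrogen-like ion with Z = 3, E_n = -13.6057 Z² / n² eV.

At n = 5: E_5 = -13.6057 × 3² / 5² = -4.8980520 eV
At n = ∞: E_∞ = 0 eV

Ionization energy = E_∞ - E_5 = 0 - (-4.8980520) = 4.8980520 eV
Ionization energy ≈ 4.8981 eV

This is also called the binding energy of the electron in state n = 5.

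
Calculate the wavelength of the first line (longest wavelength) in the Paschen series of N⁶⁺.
38.25720 nm

The longest wavelength corresponds to the smallest energy transition in the series.
The Paschen series has all transitions ending at n_f = 3.

For N⁶⁺ (Z = 7), the first line (α-line) is the jump from n = 4 to n = 3:
E_4 = -13.6057 × 7² / 4² = -41.6674563 eV
E_3 = -13.6057 × 7² / 3² = -74.0754778 eV
ΔE = E_4 - E_3 = 32.4080215 eV

λ = hc/E = 1239.84 eV·nm / 32.4080215 eV
λ = 38.25720 nm

This is the α-line of the Paschen series in N⁶⁺.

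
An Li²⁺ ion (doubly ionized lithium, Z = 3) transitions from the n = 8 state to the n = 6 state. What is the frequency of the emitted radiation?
3.60e+14 Hz

First, find the transition energy:
E_8 = -13.6057 × 3² / 8² = -1.9133016 eV
E_6 = -13.6057 × 3² / 6² = -3.4014250 eV
|ΔE| = |E_6 - E_8| = 1.4881234 eV

Convert to Joules: E = 1.4881234 eV × (1.602177 × 10⁻¹⁹ J/eV) = 2.3842e-19 J

Using E = hf:
f = E/h = 2.3842e-19 J / (6.62607 × 10⁻³⁴ J·s)
f = 3.60e+14 Hz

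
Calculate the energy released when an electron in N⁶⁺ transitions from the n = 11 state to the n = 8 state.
4.90712 eV

The energy levels are E_n = -13.6057 Z² eV / n².

Energy at n = 11: E_11 = -13.6057 × 7² / 11² = -5.50974628 eV
Energy at n = 8: E_8 = -13.6057 × 7² / 8² = -10.41686406 eV

For emission (electron falling to lower state), the photon energy is:
E_photon = E_11 - E_8 = |-5.50974628 - (-10.41686406)|
E_photon = 4.90712 eV

This energy is carried away by the emitted photon.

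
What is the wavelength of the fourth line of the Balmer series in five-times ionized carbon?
11.39081 nm

The lines of a series are numbered from the longest wavelength (smallest ΔE) outward; the fourth line is the transition from n = n_f + 4 to n_f.
The Balmer series has all transitions ending at n_f = 2.

For C⁵⁺ (Z = 6), the fourth line (δ-line) is the jump from n = 6 to n = 2:
E_6 = -13.6057 × 6² / 6² = -13.6057000 eV
E_2 = -13.6057 × 6² / 2² = -122.4513000 eV
ΔE = E_6 - E_2 = 108.8456000 eV

λ = hc/E = 1239.84 eV·nm / 108.8456000 eV
λ = 11.39081 nm

This is the δ-line of the Balmer series in C⁵⁺.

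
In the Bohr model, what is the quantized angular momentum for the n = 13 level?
1.371e-33 J·s (or 13ℏ)

In the Bohr model, angular momentum is quantized:
L = nℏ

where ℏ = h/(2π) = 1.05457e-34 J·s

For n = 13:
L = 13 × 1.05457e-34 J·s
L = 1.371e-33 J·s

This can also be written as L = 13ℏ.
The angular momentum is an integer multiple of the reduced Planck constant.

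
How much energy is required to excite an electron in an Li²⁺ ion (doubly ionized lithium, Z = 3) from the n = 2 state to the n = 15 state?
30.07 eV

The energy levels of a hydrogen-like atom are E_n = -13.6057 Z² eV / n².

Energy at n = 2: E_2 = -13.6057 × 3² / 2² = -30.61283 eV
Energy at n = 15: E_15 = -13.6057 × 3² / 15² = -0.54423 eV

The excitation energy is the difference:
ΔE = E_15 - E_2
ΔE = -0.54423 - (-30.61283)
ΔE = 30.07 eV

Since this is positive, energy must be absorbed (photon absorption).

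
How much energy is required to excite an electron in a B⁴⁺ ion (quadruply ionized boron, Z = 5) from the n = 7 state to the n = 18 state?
5.892 eV

The energy levels of a hydrogen-like atom are E_n = -13.6057 Z² eV / n².

Energy at n = 7: E_7 = -13.6057 × 5² / 7² = -6.941684 eV
Energy at n = 18: E_18 = -13.6057 × 5² / 18² = -1.049823 eV

The excitation energy is the difference:
ΔE = E_18 - E_7
ΔE = -1.049823 - (-6.941684)
ΔE = 5.892 eV

Since this is positive, energy must be absorbed (photon absorption).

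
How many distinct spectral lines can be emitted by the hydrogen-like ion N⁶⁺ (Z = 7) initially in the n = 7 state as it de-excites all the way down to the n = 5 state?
3

The electron can occupy levels n = 5, 6, ..., 7 during de-excitation — that is m = 7 - 5 + 1 = 3 distinct levels.

The number of distinct spectral lines equals the number of ways to choose 2 of these m levels (each pair gives one possible emission transition):

Number of lines = m(m-1)/2 = 3×2/2 = 3

These correspond to all possible transitions between the 3 levels:
7 → 6, 7 → 5, 6 → 5

Each transition produces a photon with a unique energy (and thus wavelength). This count does not depend on Z.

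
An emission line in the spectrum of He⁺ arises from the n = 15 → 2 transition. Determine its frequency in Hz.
3.23136e+15 Hz

First, find the transition energy:
E_15 = -13.6057 × 2² / 15² = -0.2418791 eV
E_2 = -13.6057 × 2² / 2² = -13.6057000 eV
|ΔE| = |E_2 - E_15| = 13.3638209 eV

Convert to Joules: E = 13.3638209 eV × (1.602177 × 10⁻¹⁹ J/eV) = 2.1411206e-18 J

Using E = hf:
f = E/h = 2.1411206e-18 J / (6.62607 × 10⁻³⁴ J·s)
f = 3.23136e+15 Hz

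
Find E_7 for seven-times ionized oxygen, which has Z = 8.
-17.77071 eV

For hydrogen-like ions, the energy levels scale with Z²:
E_n = -13.6057 Z² / n² eV

For O⁷⁺ (Z = 8) at n = 7:
E_7 = -13.6057 × 8² / 7²
E_7 = -13.6057 × 64 / 49
E_7 = -870.7648 / 49
E_7 = -17.77071 eV

The energy is 64 times more negative than hydrogen at the same n due to the stronger nuclear charge.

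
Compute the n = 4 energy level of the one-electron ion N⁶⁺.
-41.67 eV

For hydrogen-like ions, the energy levels scale with Z²:
E_n = -13.6057 Z² / n² eV

For N⁶⁺ (Z = 7) at n = 4:
E_4 = -13.6057 × 7² / 4²
E_4 = -13.6057 × 49 / 16
E_4 = -666.6793 / 16
E_4 = -41.67 eV

The energy is 49 times more negative than hydrogen at the same n due to the stronger nuclear charge.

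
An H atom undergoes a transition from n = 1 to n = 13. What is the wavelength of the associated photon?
91.669 nm

First, find the transition energy using E_n = -13.6057 / n² eV:
E_1 = -13.6057 / 1² = -13.60570 eV
E_13 = -13.6057 / 13² = -0.08051 eV

Photon energy: |ΔE| = |E_13 - E_1| = 13.52519 eV

Convert to wavelength using E = hc/λ with hc = 1239.84 eV·nm:
λ = hc/E = 1239.84 eV·nm / 13.52519 eV
λ = 91.669 nm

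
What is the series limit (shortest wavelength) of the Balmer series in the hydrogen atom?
364.506053 nm

The series limit corresponds to the transition from n = ∞ to n = 2.
This is the highest energy (shortest wavelength) transition in the Balmer series.

E_∞ = 0 eV
E_2 = -13.6057 / 2² = -3.4014250000 eV

Energy at series limit:
ΔE = E_∞ - E_2 = 0 - (-3.4014250000) = 3.4014250000 eV
λ = hc/E = 1239.84 eV·nm / 3.4014250000 eV = 364.506053 nm

This energy equals the ionization energy from the n = 2 state of hydrogen.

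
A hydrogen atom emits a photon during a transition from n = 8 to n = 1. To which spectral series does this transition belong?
Lyman series

The spectral series in hydrogen are named based on the final (lower) energy level:
- Lyman series: n_final = 1 (ultraviolet)
- Balmer series: n_final = 2 (visible/near-UV)
- Paschen series: n_final = 3 (infrared)
- Brackett series: n_final = 4 (infrared)
- Pfund series: n_final = 5 (far infrared)

Since this transition ends at n = 1, it belongs to the Lyman series.

For reference, this 8 → 1 line has photon energy
ΔE = 13.6057 eV × (1/1² - 1/8²) = 13.3931109 eV,
corresponding to wavelength λ = hc/ΔE = 1239.84 eV·nm / 13.3931109 eV = 92.57297 nm in the ultraviolet region.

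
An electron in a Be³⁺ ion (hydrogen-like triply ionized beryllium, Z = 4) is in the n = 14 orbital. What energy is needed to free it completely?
1.1107 eV

The ionization energy is the energy needed to remove the electron completely (n → ∞).

For a hydrogen-like ion with Z = 4, E_n = -13.6057 Z² / n² eV.

At n = 14: E_14 = -13.6057 × 4² / 14² = -1.1106694 eV
At n = ∞: E_∞ = 0 eV

Ionization energy = E_∞ - E_14 = 0 - (-1.1106694) = 1.1106694 eV
Ionization energy ≈ 1.1107 eV

This is also called the binding energy of the electron in state n = 14.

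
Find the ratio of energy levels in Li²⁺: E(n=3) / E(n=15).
25.000

Using E_n = -13.6057 Z² / n² eV with Z = 3:

E_3 = -13.6057 × 3² / 3² = -122.4513 / 9 = -13.605700000 eV
E_15 = -13.6057 × 3² / 15² = -122.4513 / 225 = -0.544228000 eV

The ratio is:
E_3/E_15 = (-13.605700000) / (-0.544228000)
E_3/E_15 = (-122.4513/9) / (-122.4513/225)
E_3/E_15 = 225/9
E_3/E_15 = 25.000
(Note: the Z² factors cancel in the ratio.)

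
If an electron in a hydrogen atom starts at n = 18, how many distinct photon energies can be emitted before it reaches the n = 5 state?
91

The electron can occupy levels n = 5, 6, ..., 18 during de-excitation — that is m = 18 - 5 + 1 = 14 distinct levels.

The number of distinct spectral lines equals the number of ways to choose 2 of these m levels (each pair gives one possible emission transition):

Number of lines = m(m-1)/2 = 14×13/2 = 91

These correspond to all possible transitions between the 14 levels:
18 → 17, 18 → 16, 18 → 15, 18 → 14, 18 → 13, 18 → 12, 18 → 11, 18 → 10...

Each transition produces a photon with a unique energy (and thus wavelength). This count does not depend on Z.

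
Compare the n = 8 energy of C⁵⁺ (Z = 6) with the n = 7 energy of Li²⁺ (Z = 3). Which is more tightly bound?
C⁵⁺ at n = 8 (E = -7.65 eV)

Using E_n = -13.6057 Z² / n² eV:

C⁵⁺ (Z = 6) at n = 8:
E = -13.6057 × 6² / 8² = -13.6057 × 36 / 64 = -7.65321 eV

Li²⁺ (Z = 3) at n = 7:
E = -13.6057 × 3² / 7² = -13.6057 × 9 / 49 = -2.49901 eV

Since -7.65321 eV < -2.49901 eV,
C⁵⁺ at n = 8 is more tightly bound (requires more energy to ionize).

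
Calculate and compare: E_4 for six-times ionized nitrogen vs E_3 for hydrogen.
N⁶⁺ at n = 4 (E = -41.667 eV)

Using E_n = -13.6057 Z² / n² eV:

N⁶⁺ (Z = 7) at n = 4:
E = -13.6057 × 7² / 4² = -13.6057 × 49 / 16 = -41.667456 eV

H (Z = 1) at n = 3:
E = -13.6057 × 1² / 3² = -13.6057 × 1 / 9 = -1.511744 eV

Since -41.667456 eV < -1.511744 eV,
N⁶⁺ at n = 4 is more tightly bound (requires more energy to ionize).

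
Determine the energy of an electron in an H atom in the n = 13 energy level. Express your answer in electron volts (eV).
-0.08 eV

The energy levels of a hydrogen-like atom are given by:
E_n = -13.6057 eV / n²

For n = 13:
E_13 = -13.6057 eV / 13²
E_13 = -13.6057 eV / 169
E_13 = -0.08 eV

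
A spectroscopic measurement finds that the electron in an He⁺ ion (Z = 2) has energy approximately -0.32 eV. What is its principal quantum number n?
n = 13

The exact energy levels follow E_n = -13.6057 Z² / n² eV with Z = 2.

The measured value (-0.32 eV) is reported to only 2 significant figures, so we must test candidate n values and see which one matches to that precision.

Candidate energies:
  n = 11:  E = -13.6057 × 2² / 11² = -0.44978 eV
  n = 12:  E = -13.6057 × 2² / 12² = -0.37794 eV
  n = 13:  E = -13.6057 × 2² / 13² = -0.32203 eV  ← matches
  n = 14:  E = -13.6057 × 2² / 14² = -0.27767 eV
  n = 15:  E = -13.6057 × 2² / 15² = -0.24188 eV

Checking against the measurement of -0.32 eV (2 sig figs), only n = 13 agrees:
E_13 = -0.32203 eV, which rounds to -0.32 eV ✓

Therefore n = 13.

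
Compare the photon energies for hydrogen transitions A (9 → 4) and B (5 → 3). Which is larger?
5 → 3

Calculate the energy for each transition:

Transition 9 → 4:
ΔE₁ = |E_4 - E_9| = |-13.6057/4² - (-13.6057/9²)|
ΔE₁ = |-0.85035625 - (-0.16797160)| = 0.68238 eV

Transition 5 → 3:
ΔE₂ = |E_3 - E_5| = |-13.6057/3² - (-13.6057/5²)|
ΔE₂ = |-1.51174444 - (-0.54422800)| = 0.96752 eV

Since 0.96752 eV > 0.68238 eV, the transition 5 → 3 emits the more energetic photon.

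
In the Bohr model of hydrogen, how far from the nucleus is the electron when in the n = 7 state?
2.592968 nm (or 25.929683 Å)

The Bohr radius formula is:
r_n = n² a₀ / Z

where a₀ = 0.052917721 nm is the Bohr radius.

For H (Z = 1) at n = 7:
r_7 = 7² × 0.052917721 nm / 1
r_7 = 49 × 0.052917721 nm / 1
r_7 = 2.5929683 nm / 1
r_7 = 2.592968 nm

The electron orbits at approximately 2.592968 nm from the nucleus.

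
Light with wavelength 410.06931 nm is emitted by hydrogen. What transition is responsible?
n = 6 → n = 2

First, find the photon energy from the wavelength (hc = 1239.84 eV·nm):
E = hc/λ = 1239.84 eV·nm / 410.06931 nm = 3.0234889 eV

The energy levels of hydrogen satisfy E_n = -13.6057 / n² eV, so an emission n_i → n_f releases
ΔE = 13.6057 × (1/n_f² − 1/n_i²) eV.

Setting ΔE equal to the photon energy:
1/n_f² − 1/n_i² = 3.0234889 / 13.6057 = 0.22222222

Since 1/n_i² must be positive, we need 1/n_f² > 0.22222222, i.e. n_f ≤ 2. For each allowed n_f, solve n_i = (1/n_f² − 0.22222222)^(−1/2) and check whether it is a whole number:
  n_f = 1: 1/n_i² = 1.00000000 − 0.22222222 = 0.77777778 → n_i = 1.134  (not an integer) ✗
  n_f = 2: 1/n_i² = 0.25000000 − 0.22222222 = 0.02777778 → n_i = 6.000  → integer, n_i = 6 ✓

Only n_f = 2 gives an integer upper level, n_i = 6.

The transition is from n = 6 to n = 2 (emission).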